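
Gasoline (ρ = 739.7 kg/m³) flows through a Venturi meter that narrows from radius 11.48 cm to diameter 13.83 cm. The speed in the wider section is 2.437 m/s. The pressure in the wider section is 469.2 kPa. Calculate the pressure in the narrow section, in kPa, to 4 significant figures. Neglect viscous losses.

P₂ ≈ 454.7 kPa

Continuity gives A₁v₁ = A₂v₂, so v₂ = (414.0 cm²)/(150.2 cm²) × 2.437 m/s = 6.717 m/s.
The pipe is horizontal, so Bernoulli reduces to P₁ + ½ρv₁² = P₂ + ½ρv₂².
P₂ = P₁ − ½ρ(v₂² − v₁²) = 469200 − ½·739.7·(6.717² − 2.437²) = 469200 − 14490 = 454700 Pa.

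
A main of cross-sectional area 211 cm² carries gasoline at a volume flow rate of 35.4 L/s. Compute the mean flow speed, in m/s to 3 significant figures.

1.68 m/s

Q = 35.4 L/s = 0.0354 m³/s.
v = Q/A = 0.0354 / 0.0211 = 1.68 m/s.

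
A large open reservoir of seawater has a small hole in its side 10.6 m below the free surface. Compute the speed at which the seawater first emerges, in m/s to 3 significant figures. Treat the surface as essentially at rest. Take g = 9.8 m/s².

The surface is effectively still and both ends are open, so ½v² = gh and v = √(2·9.8·10.6) = 14.4 m/s.

v ≈ 14.4 m/s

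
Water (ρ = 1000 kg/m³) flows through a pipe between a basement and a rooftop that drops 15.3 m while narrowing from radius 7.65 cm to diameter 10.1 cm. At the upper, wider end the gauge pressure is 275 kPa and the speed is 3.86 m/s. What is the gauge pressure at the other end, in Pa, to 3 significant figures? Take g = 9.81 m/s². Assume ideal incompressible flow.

By continuity, v₂ = v₁·A₁/A₂ = 3.86·(184/80.1) = 8.86 m/s.
Applying Bernoulli between the two ends and solving for P₂: P₂ = P₁ + ½ρ(v₁² − v₂²) − ρgΔh.
P₂ = 275000 + ½·1000·(3.86² − 8.86²) − 1000·9.81·(−15.3) = 275000 + (-31800) − (-150000) = 393000 Pa.

P₂ ≈ 393000 Pa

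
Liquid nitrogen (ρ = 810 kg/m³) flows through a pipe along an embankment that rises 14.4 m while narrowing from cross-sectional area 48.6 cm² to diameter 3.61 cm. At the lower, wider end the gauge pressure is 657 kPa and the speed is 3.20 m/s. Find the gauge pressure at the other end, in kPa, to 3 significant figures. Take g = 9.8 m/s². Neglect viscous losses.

Continuity gives A₁v₁ = A₂v₂, so v₂ = (48.6 cm²)/(10.2 cm²) × 3.20 m/s = 15.2 m/s.
Bernoulli: P₁ + ½ρv₁² + ρg h₁ = P₂ + ½ρv₂² + ρg h₂, so P₂ = P₁ + ½ρ(v₁² − v₂²) − ρg(h₂ − h₁).
P₂ = 657000 + ½·810·(3.20² − 15.2²) − 810·9.8·(+14.4) = 657000 + (-89400) − (114000) = 453000 Pa.

P₂ ≈ 453 kPa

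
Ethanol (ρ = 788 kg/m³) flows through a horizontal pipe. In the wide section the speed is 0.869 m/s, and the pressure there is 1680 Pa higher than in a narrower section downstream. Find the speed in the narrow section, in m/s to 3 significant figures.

v₂ = 2.24 m/s

Along the level pipe P + ½ρv² is conserved, hence v₂² = v₁² + 2(P₁ − P₂)/ρ.
v₂ = √(0.869² + 2·1680/788) = √(0.755 + 4.26) = 2.24 m/s.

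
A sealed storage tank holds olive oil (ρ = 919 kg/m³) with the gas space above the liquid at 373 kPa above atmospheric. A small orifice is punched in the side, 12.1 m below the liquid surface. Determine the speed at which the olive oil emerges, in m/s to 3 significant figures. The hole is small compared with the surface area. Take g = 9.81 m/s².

Take point 1 at the surface (v₁ ≈ 0) and point 2 at the hole (at atmospheric pressure). Bernoulli: P₁ + ρg h = P_atm + ½ρv₂².
With P₁ − P_atm = 373000 Pa, v₂ = √(2gh + 2ΔP/ρ) = √(2·9.81·12.1 + 2·373000/919) = 32.4 m/s.

32.4 m/s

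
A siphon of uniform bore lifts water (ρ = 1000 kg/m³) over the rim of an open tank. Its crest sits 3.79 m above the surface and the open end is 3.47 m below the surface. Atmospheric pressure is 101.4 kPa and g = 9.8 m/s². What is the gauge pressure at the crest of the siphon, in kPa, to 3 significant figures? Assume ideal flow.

P_gauge ≈ -71.1 kPa

From the surface to the outlet (both open to atmosphere, surface at rest): v = √(2g·h_out) = √(2·9.8·3.47) = 8.25 m/s.
With constant cross-section the crest speed equals v; applying Bernoulli from the surface up to the crest, P_top = P_atm − ½ρv² − ρg·h_top.
P_top = 101400 − ½·1000·8.25² − 1000·9.8·3.79 = 30300 Pa. So P_gauge = P_top − P_atm = -71100 Pa.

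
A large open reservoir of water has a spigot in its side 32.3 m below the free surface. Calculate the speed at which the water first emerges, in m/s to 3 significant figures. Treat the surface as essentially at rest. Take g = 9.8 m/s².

v ≈ 25.2 m/s

Torricelli's result v = √(2gh) gives v = √(2·9.8·32.3) = 25.2 m/s.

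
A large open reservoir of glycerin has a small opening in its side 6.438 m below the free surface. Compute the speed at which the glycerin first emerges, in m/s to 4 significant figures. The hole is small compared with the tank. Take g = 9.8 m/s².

v ≈ 11.23 m/s

With the surface at rest and both surface and jet at atmospheric pressure, Bernoulli gives ρg h = ½ρv², so v = √(2gh) = √(2·9.8·6.438) = 11.23 m/s.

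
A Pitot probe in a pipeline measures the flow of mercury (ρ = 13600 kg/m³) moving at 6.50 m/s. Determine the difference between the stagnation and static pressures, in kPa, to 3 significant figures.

287 kPa

Bernoulli between the free stream and the stagnation point: ½ρv² = P_stag − P_static.
ΔP = ½·13600·6.50² = 287000 Pa.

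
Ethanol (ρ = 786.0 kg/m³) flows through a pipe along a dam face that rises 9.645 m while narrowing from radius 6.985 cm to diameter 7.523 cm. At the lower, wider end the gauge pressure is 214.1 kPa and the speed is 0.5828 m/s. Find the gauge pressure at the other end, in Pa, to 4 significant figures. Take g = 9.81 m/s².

Mass conservation (A₁v₁ = A₂v₂) gives v₂ = 0.5828 × 153.3/44.45 = 2.010 m/s.
Bernoulli: P₁ + ½ρv₁² + ρg h₁ = P₂ + ½ρv₂² + ρg h₂, so P₂ = P₁ + ½ρ(v₁² − v₂²) − ρg(h₂ − h₁).
P₂ = 214100 + ½·786.0·(0.5828² − 2.010²) − 786.0·9.81·(+9.645) = 214100 + (-1454) − (74370) = 138300 Pa.

P₂ = 138300 Pa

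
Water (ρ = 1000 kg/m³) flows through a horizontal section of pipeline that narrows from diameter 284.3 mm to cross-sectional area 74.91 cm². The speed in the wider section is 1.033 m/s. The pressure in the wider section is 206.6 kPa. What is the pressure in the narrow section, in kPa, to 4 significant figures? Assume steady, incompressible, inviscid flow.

The volume flow rate is constant, so v₂ = (A₁/A₂)v₁ = (634.8/74.91)·1.033 = 8.754 m/s.
Bernoulli (h₁ = h₂): P₁ − P₂ = ½ρ(v₂² − v₁²).
P₂ = P₁ − ½ρ(v₂² − v₁²) = 206600 − ½·1000·(8.754² − 1.033²) = 206600 − 37780 = 168800 Pa.

168.8 kPa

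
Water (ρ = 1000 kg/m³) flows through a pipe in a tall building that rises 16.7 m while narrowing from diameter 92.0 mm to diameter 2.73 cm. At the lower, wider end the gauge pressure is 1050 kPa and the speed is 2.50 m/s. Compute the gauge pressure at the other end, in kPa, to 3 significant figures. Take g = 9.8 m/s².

Continuity gives A₁v₁ = A₂v₂, so v₂ = (66.5 cm²)/(5.85 cm²) × 2.50 m/s = 28.4 m/s.
Applying Bernoulli between the two ends and solving for P₂: P₂ = P₁ + ½ρ(v₁² − v₂²) − ρgΔh.
P₂ = 1050000 + ½·1000·(2.50² − 28.4²) − 1000·9.8·(+16.7) = 1050000 + (-400000) − (164000) = 486000 Pa.

486 kPa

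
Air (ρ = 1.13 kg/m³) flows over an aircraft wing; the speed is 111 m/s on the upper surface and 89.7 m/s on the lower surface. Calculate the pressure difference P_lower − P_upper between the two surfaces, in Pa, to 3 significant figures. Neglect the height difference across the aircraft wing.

The pressure is lower where the speed is higher: ΔP = ½ρ(v_up² − v_low²).
ΔP = ½·1.13·(111² − 89.7²) = 2420 Pa.

ΔP ≈ 2420 Pa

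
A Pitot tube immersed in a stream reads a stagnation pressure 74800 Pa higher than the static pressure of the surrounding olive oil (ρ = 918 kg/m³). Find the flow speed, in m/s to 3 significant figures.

Bernoulli between the free stream and the stagnation point: ½ρv² = P_stag − P_static.
v = √(2ΔP/ρ) = √(2·74800/918) = 12.8 m/s.

12.8 m/s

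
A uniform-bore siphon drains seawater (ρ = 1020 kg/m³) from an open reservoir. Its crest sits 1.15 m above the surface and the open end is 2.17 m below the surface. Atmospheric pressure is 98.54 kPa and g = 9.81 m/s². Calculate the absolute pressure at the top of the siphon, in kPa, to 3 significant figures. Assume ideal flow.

P_top = 65.3 kPa

From the surface to the outlet (both open to atmosphere, surface at rest): v = √(2g·h_out) = √(2·9.81·2.17) = 6.52 m/s.
With constant cross-section the crest speed equals v; applying Bernoulli from the surface up to the crest, P_top = P_atm − ½ρv² − ρg·h_top.
P_top = 98540 − ½·1020·6.52² − 1020·9.81·1.15 = 65300 Pa.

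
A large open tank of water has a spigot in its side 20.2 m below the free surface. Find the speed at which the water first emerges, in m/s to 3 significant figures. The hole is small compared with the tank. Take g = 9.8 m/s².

The surface is effectively still and both ends are open, so ½v² = gh and v = √(2·9.8·20.2) = 19.9 m/s.

19.9 m/s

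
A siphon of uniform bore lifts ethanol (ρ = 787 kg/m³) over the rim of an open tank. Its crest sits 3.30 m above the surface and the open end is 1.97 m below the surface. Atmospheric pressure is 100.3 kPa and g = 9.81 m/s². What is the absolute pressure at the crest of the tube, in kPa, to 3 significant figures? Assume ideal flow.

P_top ≈ 59.6 kPa

Bernoulli surface→outlet gives ½v² = g·h_out, so v = √(2·9.81·1.97) = 6.22 m/s.
The bore is uniform, so the speed at the crest is the same v. Bernoulli surface→crest: P_atm = P_top + ½ρv² + ρg·h_top.
P_top = 100300 − ½·787·6.22² − 787·9.81·3.30 = 59600 Pa.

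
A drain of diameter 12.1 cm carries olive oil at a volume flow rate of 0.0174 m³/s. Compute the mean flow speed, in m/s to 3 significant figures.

v ≈ 1.51 m/s

Q = 0.0174 m³/s = 0.0174 m³/s.
v = Q/A = 0.0174 / 0.0115 = 1.51 m/s.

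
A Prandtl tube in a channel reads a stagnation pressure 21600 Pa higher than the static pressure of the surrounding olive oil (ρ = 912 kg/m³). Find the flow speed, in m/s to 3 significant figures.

v ≈ 6.88 m/s

At the stagnation point the flow is brought to rest, so Bernoulli gives P_stag − P_static = ½ρv².
v = √(2ΔP/ρ) = √(2·21600/912) = 6.88 m/s.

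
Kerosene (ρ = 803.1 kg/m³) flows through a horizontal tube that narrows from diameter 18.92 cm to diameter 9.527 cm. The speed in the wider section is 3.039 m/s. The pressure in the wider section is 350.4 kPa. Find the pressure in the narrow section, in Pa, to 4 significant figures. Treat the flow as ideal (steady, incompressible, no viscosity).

Continuity gives A₁v₁ = A₂v₂, so v₂ = (281.1 cm²)/(71.29 cm²) × 3.039 m/s = 11.99 m/s.
The pipe is horizontal, so Bernoulli reduces to P₁ + ½ρv₁² = P₂ + ½ρv₂².
P₂ = P₁ − ½ρ(v₂² − v₁²) = 350400 − ½·803.1·(11.99² − 3.039²) = 350400 − 53980 = 296400 Pa.

P₂ ≈ 296400 Pa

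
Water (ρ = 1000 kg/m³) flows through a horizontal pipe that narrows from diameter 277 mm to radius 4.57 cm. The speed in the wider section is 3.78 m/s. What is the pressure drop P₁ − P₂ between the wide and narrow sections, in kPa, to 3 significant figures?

ΔP ≈ 596 kPa

Mass conservation (A₁v₁ = A₂v₂) gives v₂ = 3.78 × 603/65.6 = 34.7 m/s.
The pipe is horizontal, so Bernoulli reduces to P₁ + ½ρv₁² = P₂ + ½ρv₂².
P₁ − P₂ = ½·1000·(34.7² − 3.78²) = ½·1000·1190 = 596000 Pa.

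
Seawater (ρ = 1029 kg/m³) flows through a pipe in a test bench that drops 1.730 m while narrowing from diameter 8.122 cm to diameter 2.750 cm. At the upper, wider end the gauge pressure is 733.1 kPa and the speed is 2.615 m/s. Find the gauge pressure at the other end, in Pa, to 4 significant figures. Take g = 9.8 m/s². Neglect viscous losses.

Continuity gives A₁v₁ = A₂v₂, so v₂ = (51.81 cm²)/(5.940 cm²) × 2.615 m/s = 22.81 m/s.
Energy conservation along the streamline gives P₂ = P₁ − ½ρ(v₂² − v₁²) − ρg(h₂ − h₁).
P₂ = 733100 + ½·1029·(2.615² − 22.81²) − 1029·9.8·(−1.730) = 733100 + (-264200) − (-17450) = 486400 Pa.

P₂ ≈ 486400 Pa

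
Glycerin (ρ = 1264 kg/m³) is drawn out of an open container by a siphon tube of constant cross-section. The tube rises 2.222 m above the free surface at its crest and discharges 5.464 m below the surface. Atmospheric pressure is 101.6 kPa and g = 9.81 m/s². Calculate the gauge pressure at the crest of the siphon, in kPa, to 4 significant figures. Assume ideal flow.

P_gauge ≈ -95.31 kPa

From the surface to the outlet (both open to atmosphere, surface at rest): v = √(2g·h_out) = √(2·9.81·5.464) = 10.35 m/s.
Continuity keeps v the same throughout the tube; from surface to crest, P_atm + 0 = P_top + ½ρv² + ρg·h_top.
P_top = 101600 − ½·1264·10.35² − 1264·9.81·2.222 = 6295 Pa. So P_gauge = P_top − P_atm = -95310 Pa.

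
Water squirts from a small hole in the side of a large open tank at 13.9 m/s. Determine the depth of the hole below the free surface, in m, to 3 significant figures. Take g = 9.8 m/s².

h ≈ 9.86 m

Torricelli: v = √(2gh), so h = v²/(2g).
h = 13.9²/(2·9.8) = 193/19.60 = 9.86 m.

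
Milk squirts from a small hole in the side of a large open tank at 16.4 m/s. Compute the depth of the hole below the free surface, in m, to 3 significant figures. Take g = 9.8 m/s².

h ≈ 13.7 m

Torricelli: v = √(2gh), so h = v²/(2g).
h = 16.4²/(2·9.8) = 269/19.60 = 13.7 m.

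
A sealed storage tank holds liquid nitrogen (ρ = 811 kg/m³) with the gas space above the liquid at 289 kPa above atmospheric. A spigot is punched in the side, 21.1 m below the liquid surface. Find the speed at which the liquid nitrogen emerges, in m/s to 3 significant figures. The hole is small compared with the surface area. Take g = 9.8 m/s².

v = 33.6 m/s

Take point 1 at the surface (v₁ ≈ 0) and point 2 at the hole (at atmospheric pressure). Bernoulli: P₁ + ρg h = P_atm + ½ρv₂².
With P₁ − P_atm = 289000 Pa, v₂ = √(2gh + 2ΔP/ρ) = √(2·9.8·21.1 + 2·289000/811) = 33.6 m/s.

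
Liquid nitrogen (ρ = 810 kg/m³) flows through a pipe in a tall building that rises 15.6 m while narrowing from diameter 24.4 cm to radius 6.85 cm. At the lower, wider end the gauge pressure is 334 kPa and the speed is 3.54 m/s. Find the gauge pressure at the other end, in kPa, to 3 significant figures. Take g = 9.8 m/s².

Mass conservation (A₁v₁ = A₂v₂) gives v₂ = 3.54 × 468/147 = 11.2 m/s.
Applying Bernoulli between the two ends and solving for P₂: P₂ = P₁ + ½ρ(v₁² − v₂²) − ρgΔh.
P₂ = 334000 + ½·810·(3.54² − 11.2²) − 810·9.8·(+15.6) = 334000 + (-46000) − (124000) = 164000 Pa.

164 kPa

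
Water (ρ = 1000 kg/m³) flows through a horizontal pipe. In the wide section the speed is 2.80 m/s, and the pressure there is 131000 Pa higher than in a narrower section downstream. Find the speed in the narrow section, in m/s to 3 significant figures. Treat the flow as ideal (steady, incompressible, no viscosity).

v₂ = 16.4 m/s

Horizontal Bernoulli: P₁ + ½ρv₁² = P₂ + ½ρv₂², so v₂² = v₁² + 2(P₁ − P₂)/ρ.
v₂ = √(2.80² + 2·131000/1000) = √(7.84 + 262) = 16.4 m/s.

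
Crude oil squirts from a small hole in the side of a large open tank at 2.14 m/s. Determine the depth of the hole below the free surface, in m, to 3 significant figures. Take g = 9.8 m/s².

Torricelli: v = √(2gh), so h = v²/(2g).
h = 2.14²/(2·9.8) = 4.58/19.60 = 0.234 m.

h = 0.234 m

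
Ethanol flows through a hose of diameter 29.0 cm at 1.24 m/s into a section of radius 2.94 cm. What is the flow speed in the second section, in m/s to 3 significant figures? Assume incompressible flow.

30.2 m/s

Continuity gives A₁v₁ = A₂v₂, so v₂ = (661 cm²)/(27.2 cm²) × 1.24 m/s = 30.2 m/s.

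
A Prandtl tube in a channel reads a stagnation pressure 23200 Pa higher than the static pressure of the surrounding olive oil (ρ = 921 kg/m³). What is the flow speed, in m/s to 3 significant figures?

The dynamic pressure equals the rise in static pressure at the stagnation point: ΔP = ½ρv².
v = √(2ΔP/ρ) = √(2·23200/921) = 7.10 m/s.

7.10 m/s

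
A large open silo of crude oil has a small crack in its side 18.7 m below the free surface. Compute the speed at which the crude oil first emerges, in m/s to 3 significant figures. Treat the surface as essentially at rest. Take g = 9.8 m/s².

The surface is effectively still and both ends are open, so ½v² = gh and v = √(2·9.8·18.7) = 19.1 m/s.

v ≈ 19.1 m/s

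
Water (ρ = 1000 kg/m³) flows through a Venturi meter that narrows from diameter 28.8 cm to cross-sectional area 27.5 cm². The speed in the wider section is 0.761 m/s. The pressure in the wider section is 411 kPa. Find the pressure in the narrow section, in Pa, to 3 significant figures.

Mass conservation (A₁v₁ = A₂v₂) gives v₂ = 0.761 × 651/27.5 = 18.0 m/s.
Bernoulli (h₁ = h₂): P₁ − P₂ = ½ρ(v₂² − v₁²).
P₂ = P₁ − ½ρ(v₂² − v₁²) = 411000 − ½·1000·(18.0² − 0.761²) = 411000 − 162000 = 249000 Pa.

P₂ ≈ 249000 Pa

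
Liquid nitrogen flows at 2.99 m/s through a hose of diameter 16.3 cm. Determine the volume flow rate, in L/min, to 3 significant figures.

Q = A·v = 0.0209 m² × 2.99 m/s = 0.0624 m³/s.
Converting: 0.0624 m³/s × 60000 = 3740 L/min.

Q ≈ 3740 L/min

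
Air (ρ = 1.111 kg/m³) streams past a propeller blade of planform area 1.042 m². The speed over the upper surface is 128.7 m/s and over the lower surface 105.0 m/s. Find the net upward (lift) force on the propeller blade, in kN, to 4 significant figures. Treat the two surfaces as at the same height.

F ≈ 3.206 kN

The faster flow above has the lower pressure; Bernoulli (same height) gives ΔP = ½ρ(v_up² − v_low²).
ΔP = ½·1.111·(128.7² − 105.0²) = 3077 Pa.
Lift = ΔP · A = 3077 × 1.042 = 3206 N.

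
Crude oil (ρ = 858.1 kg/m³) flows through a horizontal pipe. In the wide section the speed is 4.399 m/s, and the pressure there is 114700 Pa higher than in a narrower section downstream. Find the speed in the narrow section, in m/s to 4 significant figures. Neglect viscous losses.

Horizontal Bernoulli: P₁ + ½ρv₁² = P₂ + ½ρv₂², so v₂² = v₁² + 2(P₁ − P₂)/ρ.
v₂ = √(4.399² + 2·114700/858.1) = √(19.35 + 267.3) = 16.93 m/s.

v₂ ≈ 16.93 m/s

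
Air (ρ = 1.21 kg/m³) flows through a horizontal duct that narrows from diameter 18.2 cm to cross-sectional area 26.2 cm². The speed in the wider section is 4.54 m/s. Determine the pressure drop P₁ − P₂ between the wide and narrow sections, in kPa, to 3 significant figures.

ΔP = 1.22 kPa

Mass conservation (A₁v₁ = A₂v₂) gives v₂ = 4.54 × 260/26.2 = 45.1 m/s.
With no height change, Bernoulli's equation is P₁ + ½ρv₁² = P₂ + ½ρv₂².
P₁ − P₂ = ½·1.21·(45.1² − 4.54²) = ½·1.21·2010 = 1220 Pa.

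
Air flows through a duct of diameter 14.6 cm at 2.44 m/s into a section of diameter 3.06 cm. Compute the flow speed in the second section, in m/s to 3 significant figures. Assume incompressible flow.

v₂ ≈ 55.5 m/s

The volume flow rate is constant, so v₂ = (A₁/A₂)v₁ = (167/7.35)·2.44 = 55.5 m/s.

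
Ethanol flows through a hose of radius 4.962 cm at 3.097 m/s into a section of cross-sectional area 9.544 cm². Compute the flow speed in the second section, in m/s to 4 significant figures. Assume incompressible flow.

v₂ ≈ 25.10 m/s

By continuity, v₂ = v₁·A₁/A₂ = 3.097·(77.35/9.544) = 25.10 m/s.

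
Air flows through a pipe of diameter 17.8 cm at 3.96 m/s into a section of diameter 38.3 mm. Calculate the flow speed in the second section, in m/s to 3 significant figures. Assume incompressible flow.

The volume flow rate is constant, so v₂ = (A₁/A₂)v₁ = (249/11.5)·3.96 = 85.5 m/s.

85.5 m/s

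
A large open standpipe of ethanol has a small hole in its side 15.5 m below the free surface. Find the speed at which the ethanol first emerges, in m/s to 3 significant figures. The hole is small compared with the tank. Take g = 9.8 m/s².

Bernoulli from surface to hole (P equal, v_surface ≈ 0): v = √(2gh) = √(2×9.8×15.5) = 17.4 m/s.

17.4 m/s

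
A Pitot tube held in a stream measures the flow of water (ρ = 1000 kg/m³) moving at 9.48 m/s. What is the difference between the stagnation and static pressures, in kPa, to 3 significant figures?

Bernoulli between the free stream and the stagnation point: ½ρv² = P_stag − P_static.
ΔP = ½·1000·9.48² = 44900 Pa.

ΔP ≈ 44.9 kPa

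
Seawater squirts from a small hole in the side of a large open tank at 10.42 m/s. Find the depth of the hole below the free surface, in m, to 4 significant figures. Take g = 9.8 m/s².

For a small hole in a large open tank, ½v² = gh, giving h = v²/(2g).
h = 10.42²/(2·9.8) = 108.6/19.60 = 5.540 m.

5.540 m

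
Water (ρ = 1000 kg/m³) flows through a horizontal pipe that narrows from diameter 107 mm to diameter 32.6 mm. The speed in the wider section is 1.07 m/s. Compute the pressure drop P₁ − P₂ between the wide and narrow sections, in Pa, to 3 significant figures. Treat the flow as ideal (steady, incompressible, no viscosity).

ΔP ≈ 65900 Pa

The volume flow rate is constant, so v₂ = (A₁/A₂)v₁ = (89.9/8.35)·1.07 = 11.5 m/s.
Bernoulli (h₁ = h₂): P₁ − P₂ = ½ρ(v₂² − v₁²).
P₁ − P₂ = ½·1000·(11.5² − 1.07²) = ½·1000·132 = 65900 Pa.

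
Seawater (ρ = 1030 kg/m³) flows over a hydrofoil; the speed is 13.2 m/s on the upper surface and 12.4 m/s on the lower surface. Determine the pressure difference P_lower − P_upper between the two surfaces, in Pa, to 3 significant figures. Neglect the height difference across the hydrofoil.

ΔP = 10500 Pa

With negligible Δh, P + ½ρv² is constant, so P_low − P_up = ½ρ(v_up² − v_low²).
ΔP = ½·1030·(13.2² − 12.4²) = 10500 Pa.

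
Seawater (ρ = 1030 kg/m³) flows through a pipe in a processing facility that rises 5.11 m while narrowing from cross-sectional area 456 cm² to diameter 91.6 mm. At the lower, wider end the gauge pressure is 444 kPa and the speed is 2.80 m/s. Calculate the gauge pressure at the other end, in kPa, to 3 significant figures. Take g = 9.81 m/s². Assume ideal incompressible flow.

P₂ ≈ 203 kPa

Mass conservation (A₁v₁ = A₂v₂) gives v₂ = 2.80 × 456/65.9 = 19.4 m/s.
Energy conservation along the streamline gives P₂ = P₁ − ½ρ(v₂² − v₁²) − ρg(h₂ − h₁).
P₂ = 444000 + ½·1030·(2.80² − 19.4²) − 1030·9.81·(+5.11) = 444000 + (-189000) − (51600) = 203000 Pa.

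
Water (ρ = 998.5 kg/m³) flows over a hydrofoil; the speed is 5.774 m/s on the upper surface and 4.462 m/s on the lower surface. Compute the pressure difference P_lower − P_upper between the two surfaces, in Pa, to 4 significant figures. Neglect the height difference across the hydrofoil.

ΔP = 6705 Pa

Bernoulli (same height): P_lower − P_upper = ½ρ(v_upper² − v_lower²).
ΔP = ½·998.5·(5.774² − 4.462²) = 6705 Pa.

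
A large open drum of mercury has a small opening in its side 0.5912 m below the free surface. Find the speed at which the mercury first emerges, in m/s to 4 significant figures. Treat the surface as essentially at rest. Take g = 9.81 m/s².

Torricelli's result v = √(2gh) gives v = √(2·9.81·0.5912) = 3.406 m/s.

v ≈ 3.406 m/s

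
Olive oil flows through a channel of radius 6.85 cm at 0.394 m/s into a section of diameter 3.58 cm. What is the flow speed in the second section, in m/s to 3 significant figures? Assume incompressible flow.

Continuity gives A₁v₁ = A₂v₂, so v₂ = (147 cm²)/(10.1 cm²) × 0.394 m/s = 5.77 m/s.

5.77 m/s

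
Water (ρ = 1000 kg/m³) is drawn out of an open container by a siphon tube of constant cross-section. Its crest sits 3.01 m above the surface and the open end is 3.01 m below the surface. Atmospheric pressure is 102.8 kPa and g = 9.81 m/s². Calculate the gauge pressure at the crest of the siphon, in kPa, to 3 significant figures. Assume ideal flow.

The outlet speed comes from Torricelli: v = √(2g·3.01) = 7.68 m/s.
With constant cross-section the crest speed equals v; applying Bernoulli from the surface up to the crest, P_top = P_atm − ½ρv² − ρg·h_top.
P_top = 102800 − ½·1000·7.68² − 1000·9.81·3.01 = 43700 Pa. So P_gauge = P_top − P_atm = -59100 Pa.

P_gauge = -59.1 kPa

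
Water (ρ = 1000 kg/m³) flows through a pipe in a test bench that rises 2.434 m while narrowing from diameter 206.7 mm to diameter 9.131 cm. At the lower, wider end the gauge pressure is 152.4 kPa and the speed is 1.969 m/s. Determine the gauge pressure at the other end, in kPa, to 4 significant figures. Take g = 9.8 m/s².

The volume flow rate is constant, so v₂ = (A₁/A₂)v₁ = (335.6/65.48)·1.969 = 10.09 m/s.
Energy conservation along the streamline gives P₂ = P₁ − ½ρ(v₂² − v₁²) − ρg(h₂ − h₁).
P₂ = 152400 + ½·1000·(1.969² − 10.09²) − 1000·9.8·(+2.434) = 152400 + (-48970) − (23850) = 79580 Pa.

P₂ ≈ 79.58 kPa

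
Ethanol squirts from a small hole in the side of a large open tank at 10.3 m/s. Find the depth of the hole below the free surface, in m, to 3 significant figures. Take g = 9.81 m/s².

5.41 m

For a small hole in a large open tank, ½v² = gh, giving h = v²/(2g).
h = 10.3²/(2·9.81) = 106/19.62 = 5.41 m.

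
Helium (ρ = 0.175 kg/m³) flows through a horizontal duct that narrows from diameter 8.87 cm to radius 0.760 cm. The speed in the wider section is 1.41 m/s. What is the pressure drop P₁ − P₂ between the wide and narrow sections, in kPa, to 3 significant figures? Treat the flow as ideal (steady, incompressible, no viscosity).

By continuity, v₂ = v₁·A₁/A₂ = 1.41·(61.8/1.81) = 48.0 m/s.
The pipe is horizontal, so Bernoulli reduces to P₁ + ½ρv₁² = P₂ + ½ρv₂².
P₁ − P₂ = ½·0.175·(48.0² − 1.41²) = ½·0.175·2300 = 202 Pa.

0.202 kPa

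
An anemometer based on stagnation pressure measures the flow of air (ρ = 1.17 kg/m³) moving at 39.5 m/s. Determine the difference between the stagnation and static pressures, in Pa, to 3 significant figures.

ΔP ≈ 913 Pa

Bernoulli between the free stream and the stagnation point: ½ρv² = P_stag − P_static.
ΔP = ½·1.17·39.5² = 913 Pa.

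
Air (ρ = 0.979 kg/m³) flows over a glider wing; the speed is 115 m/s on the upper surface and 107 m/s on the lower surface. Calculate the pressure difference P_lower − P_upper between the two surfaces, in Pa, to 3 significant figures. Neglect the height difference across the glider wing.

With negligible Δh, P + ½ρv² is constant, so P_low − P_up = ½ρ(v_up² − v_low²).
ΔP = ½·0.979·(115² − 107²) = 869 Pa.

ΔP = 869 Pa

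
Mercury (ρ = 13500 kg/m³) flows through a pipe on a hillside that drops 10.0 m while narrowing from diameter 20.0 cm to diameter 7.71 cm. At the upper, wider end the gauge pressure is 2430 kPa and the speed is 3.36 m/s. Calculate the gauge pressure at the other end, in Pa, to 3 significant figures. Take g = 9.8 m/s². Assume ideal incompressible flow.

Continuity gives A₁v₁ = A₂v₂, so v₂ = (314 cm²)/(46.7 cm²) × 3.36 m/s = 22.6 m/s.
Bernoulli: P₁ + ½ρv₁² + ρg h₁ = P₂ + ½ρv₂² + ρg h₂, so P₂ = P₁ + ½ρ(v₁² − v₂²) − ρg(h₂ − h₁).
P₂ = 2430000 + ½·13500·(3.36² − 22.6²) − 13500·9.8·(−10.0) = 2430000 + (-3370000) − (-1320000) = 379000 Pa.

379000 Pa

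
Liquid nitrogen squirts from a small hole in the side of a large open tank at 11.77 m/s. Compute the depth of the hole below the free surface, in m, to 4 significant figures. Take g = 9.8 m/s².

For a small hole in a large open tank, ½v² = gh, giving h = v²/(2g).
h = 11.77²/(2·9.8) = 138.5/19.60 = 7.068 m.

7.068 m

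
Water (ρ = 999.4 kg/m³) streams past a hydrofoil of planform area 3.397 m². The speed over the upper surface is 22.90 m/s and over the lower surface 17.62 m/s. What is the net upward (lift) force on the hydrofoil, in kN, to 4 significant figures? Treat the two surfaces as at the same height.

F ≈ 363.2 kN

From P + ½ρv² = const at equal height, P_low − P_up = ½ρ(v_up² − v_low²).
ΔP = ½·999.4·(22.90² − 17.62²) = 106900 Pa.
Lift = ΔP · A = 106900 × 3.397 = 363200 N.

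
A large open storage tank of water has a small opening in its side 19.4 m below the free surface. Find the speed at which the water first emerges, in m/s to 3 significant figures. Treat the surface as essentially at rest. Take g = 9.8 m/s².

v = 19.5 m/s

Bernoulli from surface to hole (P equal, v_surface ≈ 0): v = √(2gh) = √(2×9.8×19.4) = 19.5 m/s.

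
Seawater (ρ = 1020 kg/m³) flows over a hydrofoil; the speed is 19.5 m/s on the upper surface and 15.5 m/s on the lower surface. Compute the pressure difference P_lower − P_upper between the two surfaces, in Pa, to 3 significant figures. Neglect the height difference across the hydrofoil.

With negligible Δh, P + ½ρv² is constant, so P_low − P_up = ½ρ(v_up² − v_low²).
ΔP = ½·1020·(19.5² − 15.5²) = 71400 Pa.

ΔP ≈ 71400 Pa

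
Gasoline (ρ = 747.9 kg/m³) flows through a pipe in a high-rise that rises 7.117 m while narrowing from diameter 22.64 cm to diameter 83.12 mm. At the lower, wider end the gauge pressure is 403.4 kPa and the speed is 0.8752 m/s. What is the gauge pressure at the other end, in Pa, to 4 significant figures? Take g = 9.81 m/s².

The volume flow rate is constant, so v₂ = (A₁/A₂)v₁ = (402.6/54.26)·0.8752 = 6.493 m/s.
Applying Bernoulli between the two ends and solving for P₂: P₂ = P₁ + ½ρ(v₁² − v₂²) − ρgΔh.
P₂ = 403400 + ½·747.9·(0.8752² − 6.493²) − 747.9·9.81·(+7.117) = 403400 + (-15480) − (52220) = 335700 Pa.

335700 Pa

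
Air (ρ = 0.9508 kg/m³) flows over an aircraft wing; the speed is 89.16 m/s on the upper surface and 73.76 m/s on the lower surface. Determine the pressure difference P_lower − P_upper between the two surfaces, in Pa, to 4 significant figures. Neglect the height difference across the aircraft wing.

Bernoulli (same height): P_lower − P_upper = ½ρ(v_upper² − v_lower²).
ΔP = ½·0.9508·(89.16² − 73.76²) = 1193 Pa.

1193 Pa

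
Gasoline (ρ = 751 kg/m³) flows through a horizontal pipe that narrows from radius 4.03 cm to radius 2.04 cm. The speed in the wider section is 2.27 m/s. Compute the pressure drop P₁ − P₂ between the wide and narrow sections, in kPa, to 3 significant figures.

ΔP ≈ 27.5 kPa

By continuity, v₂ = v₁·A₁/A₂ = 2.27·(51.0/13.1) = 8.86 m/s.
The pipe is horizontal, so Bernoulli reduces to P₁ + ½ρv₁² = P₂ + ½ρv₂².
P₁ − P₂ = ½·751·(8.86² − 2.27²) = ½·751·73.3 = 27500 Pa.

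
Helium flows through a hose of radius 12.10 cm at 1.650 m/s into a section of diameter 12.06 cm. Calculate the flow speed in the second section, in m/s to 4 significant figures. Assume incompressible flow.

By continuity, v₂ = v₁·A₁/A₂ = 1.650·(460.0/114.2) = 6.644 m/s.

v₂ ≈ 6.644 m/s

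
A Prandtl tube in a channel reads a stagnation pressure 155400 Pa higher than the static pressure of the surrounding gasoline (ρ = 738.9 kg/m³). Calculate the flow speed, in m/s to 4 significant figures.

Bernoulli between the free stream and the stagnation point: ½ρv² = P_stag − P_static.
v = √(2ΔP/ρ) = √(2·155400/738.9) = 20.51 m/s.

v ≈ 20.51 m/s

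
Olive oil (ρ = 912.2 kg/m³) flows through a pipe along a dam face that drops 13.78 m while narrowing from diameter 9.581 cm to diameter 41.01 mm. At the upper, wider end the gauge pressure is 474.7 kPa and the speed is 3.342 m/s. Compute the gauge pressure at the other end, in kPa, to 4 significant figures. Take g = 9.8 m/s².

By continuity, v₂ = v₁·A₁/A₂ = 3.342·(72.10/13.21) = 18.24 m/s.
Bernoulli: P₁ + ½ρv₁² + ρg h₁ = P₂ + ½ρv₂² + ρg h₂, so P₂ = P₁ + ½ρ(v₁² − v₂²) − ρg(h₂ − h₁).
P₂ = 474700 + ½·912.2·(3.342² − 18.24²) − 912.2·9.8·(−13.78) = 474700 + (-146700) − (-123200) = 451200 Pa.

P₂ ≈ 451.2 kPa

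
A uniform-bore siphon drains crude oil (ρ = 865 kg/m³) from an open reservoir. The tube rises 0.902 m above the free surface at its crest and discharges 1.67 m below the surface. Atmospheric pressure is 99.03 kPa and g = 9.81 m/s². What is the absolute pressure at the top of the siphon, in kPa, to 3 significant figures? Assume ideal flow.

Bernoulli surface→outlet gives ½v² = g·h_out, so v = √(2·9.81·1.67) = 5.72 m/s.
The bore is uniform, so the speed at the crest is the same v. Bernoulli surface→crest: P_atm = P_top + ½ρv² + ρg·h_top.
P_top = 99030 − ½·865·5.72² − 865·9.81·0.902 = 77200 Pa.

P_top = 77.2 kPa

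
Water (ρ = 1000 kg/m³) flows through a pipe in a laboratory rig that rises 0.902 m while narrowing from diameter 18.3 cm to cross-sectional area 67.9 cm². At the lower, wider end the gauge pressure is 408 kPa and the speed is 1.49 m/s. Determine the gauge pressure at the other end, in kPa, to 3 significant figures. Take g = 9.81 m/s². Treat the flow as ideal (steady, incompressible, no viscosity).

By continuity, v₂ = v₁·A₁/A₂ = 1.49·(263/67.9) = 5.77 m/s.
Bernoulli: P₁ + ½ρv₁² + ρg h₁ = P₂ + ½ρv₂² + ρg h₂, so P₂ = P₁ + ½ρ(v₁² − v₂²) − ρg(h₂ − h₁).
P₂ = 408000 + ½·1000·(1.49² − 5.77²) − 1000·9.81·(+0.902) = 408000 + (-15500) − (8850) = 384000 Pa.

384 kPa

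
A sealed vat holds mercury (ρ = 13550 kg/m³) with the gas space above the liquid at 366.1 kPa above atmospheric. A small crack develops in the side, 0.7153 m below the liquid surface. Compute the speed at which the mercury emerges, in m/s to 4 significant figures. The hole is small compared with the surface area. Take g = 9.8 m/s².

Take point 1 at the surface (v₁ ≈ 0) and point 2 at the hole (at atmospheric pressure). Bernoulli: P₁ + ρg h = P_atm + ½ρv₂².
With P₁ − P_atm = 366100 Pa, v₂ = √(2gh + 2ΔP/ρ) = √(2·9.8·0.7153 + 2·366100/13550) = 8.250 m/s.

v ≈ 8.250 m/s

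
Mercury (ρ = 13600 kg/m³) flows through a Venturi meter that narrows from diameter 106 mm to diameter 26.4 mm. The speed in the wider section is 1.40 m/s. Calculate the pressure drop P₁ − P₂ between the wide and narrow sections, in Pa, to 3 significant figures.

Continuity gives A₁v₁ = A₂v₂, so v₂ = (88.2 cm²)/(5.47 cm²) × 1.40 m/s = 22.6 m/s.
The pipe is horizontal, so Bernoulli reduces to P₁ + ½ρv₁² = P₂ + ½ρv₂².
P₁ − P₂ = ½·13600·(22.6² − 1.40²) = ½·13600·507 = 3450000 Pa.

ΔP ≈ 3450000 Pa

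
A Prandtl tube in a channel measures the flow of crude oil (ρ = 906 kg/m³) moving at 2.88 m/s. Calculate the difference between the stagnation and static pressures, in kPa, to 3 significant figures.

ΔP = 3.76 kPa

The dynamic pressure equals the rise in static pressure at the stagnation point: ΔP = ½ρv².
ΔP = ½·906·2.88² = 3760 Pa.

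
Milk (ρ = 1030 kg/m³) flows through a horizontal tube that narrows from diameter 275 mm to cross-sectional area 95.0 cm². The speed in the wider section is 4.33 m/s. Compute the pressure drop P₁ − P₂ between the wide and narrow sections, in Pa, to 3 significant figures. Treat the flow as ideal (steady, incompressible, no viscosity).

ΔP = 368000 Pa

By continuity, v₂ = v₁·A₁/A₂ = 4.33·(594/95.0) = 27.1 m/s.
Bernoulli (h₁ = h₂): P₁ − P₂ = ½ρ(v₂² − v₁²).
P₁ − P₂ = ½·1030·(27.1² − 4.33²) = ½·1030·714 = 368000 Pa.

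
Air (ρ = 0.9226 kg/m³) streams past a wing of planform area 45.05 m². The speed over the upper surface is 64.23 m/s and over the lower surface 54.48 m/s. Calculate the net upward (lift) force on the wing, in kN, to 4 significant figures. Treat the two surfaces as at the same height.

F = 24.05 kN

From P + ½ρv² = const at equal height, P_low − P_up = ½ρ(v_up² − v_low²).
ΔP = ½·0.9226·(64.23² − 54.48²) = 533.9 Pa.
Lift = ΔP · A = 533.9 × 45.05 = 24050 N.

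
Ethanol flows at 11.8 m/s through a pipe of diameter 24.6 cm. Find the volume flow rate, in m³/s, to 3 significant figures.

Q = A·v = 0.0475 m² × 11.8 m/s = 0.561 m³/s.

Q ≈ 0.561 m³/s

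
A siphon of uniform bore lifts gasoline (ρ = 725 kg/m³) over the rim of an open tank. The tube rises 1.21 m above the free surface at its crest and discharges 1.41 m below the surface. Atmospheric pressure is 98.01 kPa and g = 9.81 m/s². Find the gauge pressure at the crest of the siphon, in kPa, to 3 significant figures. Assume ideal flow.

Bernoulli surface→outlet gives ½v² = g·h_out, so v = √(2·9.81·1.41) = 5.26 m/s.
With constant cross-section the crest speed equals v; applying Bernoulli from the surface up to the crest, P_top = P_atm − ½ρv² − ρg·h_top.
P_top = 98010 − ½·725·5.26² − 725·9.81·1.21 = 79400 Pa. So P_gauge = P_top − P_atm = -18600 Pa.

-18.6 kPa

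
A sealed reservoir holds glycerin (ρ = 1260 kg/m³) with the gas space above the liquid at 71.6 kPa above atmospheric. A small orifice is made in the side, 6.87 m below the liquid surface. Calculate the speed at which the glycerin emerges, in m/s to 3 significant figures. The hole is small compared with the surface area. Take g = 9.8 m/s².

v = 15.8 m/s

Take point 1 at the surface (v₁ ≈ 0) and point 2 at the hole (at atmospheric pressure). Bernoulli: P₁ + ρg h = P_atm + ½ρv₂².
With P₁ − P_atm = 71600 Pa, v₂ = √(2gh + 2ΔP/ρ) = √(2·9.8·6.87 + 2·71600/1260) = 15.8 m/s.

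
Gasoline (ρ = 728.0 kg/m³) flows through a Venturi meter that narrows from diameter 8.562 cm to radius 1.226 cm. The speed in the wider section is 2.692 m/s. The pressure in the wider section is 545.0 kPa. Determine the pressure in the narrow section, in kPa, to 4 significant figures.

155.5 kPa

The volume flow rate is constant, so v₂ = (A₁/A₂)v₁ = (57.58/4.722)·2.692 = 32.82 m/s.
Along the horizontal streamline, P + ½ρv² is constant.
P₂ = P₁ − ½ρ(v₂² − v₁²) = 545000 − ½·728.0·(32.82² − 2.692²) = 545000 − 389500 = 155500 Pa.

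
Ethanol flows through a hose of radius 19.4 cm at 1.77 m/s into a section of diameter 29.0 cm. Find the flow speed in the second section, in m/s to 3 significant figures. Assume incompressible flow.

v₂ ≈ 3.17 m/s

Mass conservation (A₁v₁ = A₂v₂) gives v₂ = 1.77 × 1180/661 = 3.17 m/s.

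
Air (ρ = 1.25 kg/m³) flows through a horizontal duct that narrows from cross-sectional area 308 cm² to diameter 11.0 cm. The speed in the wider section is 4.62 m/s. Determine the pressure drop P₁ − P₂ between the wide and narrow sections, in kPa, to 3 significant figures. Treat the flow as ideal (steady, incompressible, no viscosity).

Mass conservation (A₁v₁ = A₂v₂) gives v₂ = 4.62 × 308/95.0 = 15.0 m/s.
The pipe is horizontal, so Bernoulli reduces to P₁ + ½ρv₁² = P₂ + ½ρv₂².
P₁ − P₂ = ½·1.25·(15.0² − 4.62²) = ½·1.25·203 = 127 Pa.

ΔP = 0.127 kPa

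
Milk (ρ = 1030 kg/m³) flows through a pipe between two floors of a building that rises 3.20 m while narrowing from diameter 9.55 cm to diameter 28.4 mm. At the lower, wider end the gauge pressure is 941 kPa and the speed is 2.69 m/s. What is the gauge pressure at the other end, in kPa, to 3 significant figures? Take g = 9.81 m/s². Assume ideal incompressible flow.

P₂ ≈ 436 kPa

Mass conservation (A₁v₁ = A₂v₂) gives v₂ = 2.69 × 71.6/6.33 = 30.4 m/s.
Applying Bernoulli between the two ends and solving for P₂: P₂ = P₁ + ½ρ(v₁² − v₂²) − ρgΔh.
P₂ = 941000 + ½·1030·(2.69² − 30.4²) − 1030·9.81·(+3.20) = 941000 + (-473000) − (32300) = 436000 Pa.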